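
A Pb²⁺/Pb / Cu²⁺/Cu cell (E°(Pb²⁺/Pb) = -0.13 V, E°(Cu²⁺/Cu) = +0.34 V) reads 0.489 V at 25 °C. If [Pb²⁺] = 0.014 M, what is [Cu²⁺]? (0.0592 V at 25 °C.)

0.061 M

From the Nernst equation, log Q = n(E° − E)/0.0592 = 2(0.47 − 0.489)/0.0592 = -0.642, so Q = 0.228.
With Q = [Pb²⁺]/[Cu²⁺] and the known concentrations, [Cu²⁺] in the denominator gives [Cu²⁺] = 0.061 M.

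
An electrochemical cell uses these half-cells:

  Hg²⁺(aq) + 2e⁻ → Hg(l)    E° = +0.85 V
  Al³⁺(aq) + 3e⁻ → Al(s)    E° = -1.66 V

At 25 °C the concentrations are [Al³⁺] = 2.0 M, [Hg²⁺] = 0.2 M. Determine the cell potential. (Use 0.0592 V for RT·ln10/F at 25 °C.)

2.48 V

The Hg²⁺/Hg couple has the higher reduction potential and acts as the cathode, so E°_cell = +0.85 − (-1.66) = 2.51 V.
Balancing electrons gives n = 6; the reaction quotient is Q = [Al³⁺]^2/[Hg²⁺]^3 = 500.
At 25 °C, E = E° − (0.0592/n) log Q = 2.51 − (0.0592/6)(2.699) = 2.510 − 0.027 = 2.483 V.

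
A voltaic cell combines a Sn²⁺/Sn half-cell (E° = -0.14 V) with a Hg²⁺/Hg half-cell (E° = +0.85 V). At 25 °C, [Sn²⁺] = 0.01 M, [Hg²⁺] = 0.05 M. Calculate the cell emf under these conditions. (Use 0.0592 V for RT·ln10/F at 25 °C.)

The Hg²⁺/Hg couple has the higher reduction potential and acts as the cathode, so E°_cell = +0.85 − (-0.14) = 0.99 V.
Balancing electrons gives n = 2; the reaction quotient is Q = [Sn²⁺]/[Hg²⁺] = 0.200.
At 25 °C, E = E° − (0.0592/n) log Q = 0.99 − (0.0592/2)(-0.699) = 0.990 + 0.021 = 1.011 V.

1.01 V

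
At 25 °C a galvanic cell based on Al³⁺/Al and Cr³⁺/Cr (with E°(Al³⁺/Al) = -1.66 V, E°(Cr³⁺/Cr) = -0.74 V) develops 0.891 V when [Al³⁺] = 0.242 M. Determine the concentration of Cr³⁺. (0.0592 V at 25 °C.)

From the Nernst equation, log Q = n(E° − E)/0.0592 = 3(0.92 − 0.891)/0.0592 = 1.470, so Q = 29.5.
With Q = [Al³⁺]/[Cr³⁺] and the known concentrations, [Cr³⁺] in the denominator gives [Cr³⁺] = 0.0082 M.

0.0082 M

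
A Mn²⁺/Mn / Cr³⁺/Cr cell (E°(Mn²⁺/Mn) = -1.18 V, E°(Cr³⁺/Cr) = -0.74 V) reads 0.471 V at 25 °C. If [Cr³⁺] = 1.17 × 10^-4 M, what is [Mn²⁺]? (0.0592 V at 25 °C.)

2.1 × 10^-4 M

From the Nernst equation, log Q = n(E° − E)/0.0592 = 6(0.44 − 0.471)/0.0592 = -3.142, so Q = 7.21 × 10^-4.
With Q = [Mn²⁺]^3/[Cr³⁺]^2 and the known concentrations, [Mn²⁺]^3 in the numerator gives [Mn²⁺] = 2.1 × 10^-4 M.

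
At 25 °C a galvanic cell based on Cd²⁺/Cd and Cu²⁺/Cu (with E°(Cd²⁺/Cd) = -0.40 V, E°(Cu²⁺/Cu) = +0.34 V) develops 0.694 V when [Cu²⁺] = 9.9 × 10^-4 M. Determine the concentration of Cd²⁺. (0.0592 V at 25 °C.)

0.035 M

From the Nernst equation, log Q = n(E° − E)/0.0592 = 2(0.74 − 0.694)/0.0592 = 1.554, so Q = 35.8.
With Q = [Cd²⁺]/[Cu²⁺] and the known concentrations, [Cd²⁺] in the numerator gives [Cd²⁺] = 0.035 M.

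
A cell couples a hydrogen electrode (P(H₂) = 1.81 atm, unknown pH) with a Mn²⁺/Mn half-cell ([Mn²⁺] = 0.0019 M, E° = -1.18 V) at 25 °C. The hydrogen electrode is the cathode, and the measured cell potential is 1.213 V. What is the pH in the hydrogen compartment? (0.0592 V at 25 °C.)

pH = 0.67

E°_cell = 1.18 V and n = 2.
log Q = n(E° − E)/0.0592 = 2×(1.18 − 1.213)/0.0592 = -1.115.
With Q = [Mn²⁺]·P(H₂) / [H⁺]^2, solving for [H⁺] gives log[H⁺] = -0.674, so pH = 0.67.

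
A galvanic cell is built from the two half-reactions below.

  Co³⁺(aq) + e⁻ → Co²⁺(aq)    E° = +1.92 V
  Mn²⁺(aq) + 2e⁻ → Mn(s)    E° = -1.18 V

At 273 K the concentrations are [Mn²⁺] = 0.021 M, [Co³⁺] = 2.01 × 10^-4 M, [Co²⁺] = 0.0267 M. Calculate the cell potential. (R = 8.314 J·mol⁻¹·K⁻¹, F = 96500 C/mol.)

3.03 V

The Co³⁺/Co²⁺ couple has the higher reduction potential and acts as the cathode, so E°_cell = +1.92 − (-1.18) = 3.10 V.
Balancing electrons gives n = 2; the reaction quotient is Q = [Mn²⁺]·[Co²⁺]^2/[Co³⁺]^2 = 371.
E = E° − (RT/nF) ln Q = 3.10 − (8.314×273)/(2×96500) × (5.915) = 3.100 − 0.070 = 3.030 V.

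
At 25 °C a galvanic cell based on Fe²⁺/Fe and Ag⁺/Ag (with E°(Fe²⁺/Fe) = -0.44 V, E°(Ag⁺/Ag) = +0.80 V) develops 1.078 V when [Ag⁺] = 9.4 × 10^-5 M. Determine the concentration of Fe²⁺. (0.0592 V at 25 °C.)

0.0026 M

From the Nernst equation, log Q = n(E° − E)/0.0592 = 2(1.24 − 1.078)/0.0592 = 5.473, so Q = 2.97 × 10^5.
With Q = [Fe²⁺]/[Ag⁺]^2 and the known concentrations, [Fe²⁺] in the numerator gives [Fe²⁺] = 0.0026 M.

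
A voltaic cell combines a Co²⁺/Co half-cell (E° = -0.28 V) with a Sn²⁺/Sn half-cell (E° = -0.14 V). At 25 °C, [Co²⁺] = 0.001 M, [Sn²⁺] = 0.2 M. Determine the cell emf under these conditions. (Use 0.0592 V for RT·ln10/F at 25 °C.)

0.208 V

The Sn²⁺/Sn couple has the higher reduction potential and acts as the cathode, so E°_cell = -0.14 − (-0.28) = 0.14 V.
Balancing electrons gives n = 2; the reaction quotient is Q = [Co²⁺]/[Sn²⁺] = 0.00500.
At 25 °C, E = E° − (0.0592/n) log Q = 0.14 − (0.0592/2)(-2.301) = 0.140 + 0.068 = 0.208 V.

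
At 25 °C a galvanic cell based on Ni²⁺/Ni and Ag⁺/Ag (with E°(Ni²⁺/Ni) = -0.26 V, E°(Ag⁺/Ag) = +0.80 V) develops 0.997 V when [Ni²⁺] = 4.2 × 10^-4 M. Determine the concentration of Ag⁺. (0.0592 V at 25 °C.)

0.0018 M

From the Nernst equation, log Q = n(E° − E)/0.0592 = 2(1.06 − 0.997)/0.0592 = 2.128, so Q = 134.
With Q = [Ni²⁺]/[Ag⁺]^2 and the known concentrations, [Ag⁺]^2 in the denominator gives [Ag⁺] = 0.0018 M.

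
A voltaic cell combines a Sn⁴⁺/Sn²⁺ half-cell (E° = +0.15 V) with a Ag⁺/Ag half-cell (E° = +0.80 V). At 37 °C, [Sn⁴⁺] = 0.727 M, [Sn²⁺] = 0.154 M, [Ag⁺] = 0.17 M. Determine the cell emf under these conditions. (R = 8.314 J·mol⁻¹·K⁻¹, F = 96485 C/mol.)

The Ag⁺/Ag couple has the higher reduction potential and acts as the cathode, so E°_cell = +0.80 − (+0.15) = 0.65 V.
Balancing electrons gives n = 2; the reaction quotient is Q = [Sn⁴⁺]/([Sn²⁺]·[Ag⁺]^2) = 163.
E = E° − (RT/nF) ln Q = 0.65 − (8.314×310)/(2×96485) × (5.096) = 0.650 − 0.068 = 0.582 V.

0.582 V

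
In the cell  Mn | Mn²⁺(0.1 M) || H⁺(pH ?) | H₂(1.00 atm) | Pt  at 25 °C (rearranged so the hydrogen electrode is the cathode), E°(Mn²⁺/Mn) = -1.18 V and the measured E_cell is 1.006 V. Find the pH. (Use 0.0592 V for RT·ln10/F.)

pH = 3.44

E°_cell = 1.18 V and n = 2.
log Q = n(E° − E)/0.0592 = 2×(1.18 − 1.006)/0.0592 = 5.878.
With Q = [Mn²⁺]·P(H₂) / [H⁺]^2, solving for [H⁺] gives log[H⁺] = -3.439, so pH = 3.44.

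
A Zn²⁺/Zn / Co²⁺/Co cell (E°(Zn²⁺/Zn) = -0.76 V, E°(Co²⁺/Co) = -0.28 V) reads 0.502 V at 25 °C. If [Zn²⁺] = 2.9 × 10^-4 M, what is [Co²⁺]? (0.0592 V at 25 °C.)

0.0016 M

From the Nernst equation, log Q = n(E° − E)/0.0592 = 2(0.48 − 0.502)/0.0592 = -0.743, so Q = 0.181.
With Q = [Zn²⁺]/[Co²⁺] and the known concentrations, [Co²⁺] in the denominator gives [Co²⁺] = 0.0016 M.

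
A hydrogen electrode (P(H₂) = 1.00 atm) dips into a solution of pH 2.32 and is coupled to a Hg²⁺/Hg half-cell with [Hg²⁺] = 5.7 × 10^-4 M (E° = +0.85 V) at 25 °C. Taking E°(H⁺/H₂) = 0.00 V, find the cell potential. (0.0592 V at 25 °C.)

The Hg²⁺/Hg couple is the cathode, so E°_cell = 0.85 V; n = 2.
[H⁺] = 10^(−2.32) = 0.0048 M, and Q = [H⁺]^2 / ([Hg²⁺]·P(H₂)) = 0.0402.
E = E° − (0.0592/2) log Q = 0.85 − (0.0592/2)(-1.396) = 0.891 V.

0.89 V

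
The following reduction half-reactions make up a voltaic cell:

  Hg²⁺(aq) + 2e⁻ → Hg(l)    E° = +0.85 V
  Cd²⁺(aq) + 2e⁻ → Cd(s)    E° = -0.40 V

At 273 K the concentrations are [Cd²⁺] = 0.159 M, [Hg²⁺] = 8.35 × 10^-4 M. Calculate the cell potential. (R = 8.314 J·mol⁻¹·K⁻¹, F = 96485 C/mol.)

1.19 V

The Hg²⁺/Hg couple has the higher reduction potential and acts as the cathode, so E°_cell = +0.85 − (-0.40) = 1.25 V.
Balancing electrons gives n = 2; the reaction quotient is Q = [Cd²⁺]/[Hg²⁺] = 190.
E = E° − (RT/nF) ln Q = 1.25 − (8.314×273)/(2×96485) × (5.249) = 1.250 − 0.062 = 1.188 V.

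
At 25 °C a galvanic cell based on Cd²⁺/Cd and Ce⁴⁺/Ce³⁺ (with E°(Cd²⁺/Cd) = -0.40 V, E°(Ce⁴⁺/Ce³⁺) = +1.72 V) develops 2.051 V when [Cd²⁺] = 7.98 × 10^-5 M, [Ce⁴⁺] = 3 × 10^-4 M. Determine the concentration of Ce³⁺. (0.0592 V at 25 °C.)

From the Nernst equation, log Q = n(E° − E)/0.0592 = 2(2.12 − 2.051)/0.0592 = 2.331, so Q = 214.
With Q = [Cd²⁺]·[Ce³⁺]^2/[Ce⁴⁺]^2 and the known concentrations, [Ce³⁺]^2 in the numerator gives [Ce³⁺] = 0.49 M.

0.49 M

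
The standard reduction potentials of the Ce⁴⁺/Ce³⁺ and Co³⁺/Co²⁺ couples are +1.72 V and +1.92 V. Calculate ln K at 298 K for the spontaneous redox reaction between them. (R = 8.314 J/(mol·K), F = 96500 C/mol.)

ln K = 7.8

E°_cell = +1.92 − (+1.72) = 0.20 V, with n = 1 electron transferred.
At equilibrium E = 0, so the Nernst equation gives ln K = nFE°/RT = (1)(96500)(0.20)/((8.314)(298)) = 7.79.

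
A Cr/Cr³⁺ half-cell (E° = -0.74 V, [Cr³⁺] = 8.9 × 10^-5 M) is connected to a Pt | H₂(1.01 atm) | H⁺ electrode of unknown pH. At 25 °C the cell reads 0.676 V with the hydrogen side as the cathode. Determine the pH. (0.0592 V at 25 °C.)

pH = 2.43

E°_cell = 0.74 V and n = 6.
log Q = n(E° − E)/0.0592 = 6×(0.74 − 0.676)/0.0592 = 6.486.
With Q = [Cr³⁺]^2·P(H₂)^3 / [H⁺]^6, solving for [H⁺] gives log[H⁺] = -2.429, so pH = 2.43.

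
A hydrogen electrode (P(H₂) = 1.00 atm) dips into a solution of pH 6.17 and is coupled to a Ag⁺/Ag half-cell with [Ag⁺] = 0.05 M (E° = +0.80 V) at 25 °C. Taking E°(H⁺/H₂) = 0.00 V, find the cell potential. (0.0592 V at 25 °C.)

The Ag⁺/Ag couple is the cathode, so E°_cell = 0.80 V; n = 2.
[H⁺] = 10^(−6.17) = 6.8 × 10^-7 M, and Q = [H⁺]^2 / ([Ag⁺]^2·P(H₂)) = 1.83 × 10^-10.
E = E° − (0.0592/2) log Q = 0.80 − (0.0592/2)(-9.738) = 1.088 V.

1.09 V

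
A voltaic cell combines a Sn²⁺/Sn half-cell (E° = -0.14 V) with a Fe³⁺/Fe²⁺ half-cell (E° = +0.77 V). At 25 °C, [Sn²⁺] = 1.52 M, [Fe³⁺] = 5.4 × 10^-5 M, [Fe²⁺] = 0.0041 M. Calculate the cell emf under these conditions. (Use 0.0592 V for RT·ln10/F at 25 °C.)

0.793 V

The Fe³⁺/Fe²⁺ couple has the higher reduction potential and acts as the cathode, so E°_cell = +0.77 − (-0.14) = 0.91 V.
Balancing electrons gives n = 2; the reaction quotient is Q = [Sn²⁺]·[Fe²⁺]^2/[Fe³⁺]^2 = 8760.
At 25 °C, E = E° − (0.0592/n) log Q = 0.91 − (0.0592/2)(3.943) = 0.910 − 0.117 = 0.793 V.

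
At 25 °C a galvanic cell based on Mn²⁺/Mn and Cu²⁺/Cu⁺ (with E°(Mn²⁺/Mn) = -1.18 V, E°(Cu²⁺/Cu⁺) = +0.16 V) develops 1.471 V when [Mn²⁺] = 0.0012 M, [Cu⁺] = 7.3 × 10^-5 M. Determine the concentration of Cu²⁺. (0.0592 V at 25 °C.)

From the Nernst equation, log Q = n(E° − E)/0.0592 = 2(1.34 − 1.471)/0.0592 = -4.426, so Q = 3.75 × 10^-5.
With Q = [Mn²⁺]·[Cu⁺]^2/[Cu²⁺]^2 and the known concentrations, [Cu²⁺]^2 in the denominator gives [Cu²⁺] = 4.1 × 10^-4 M.

4.1 × 10^-4 M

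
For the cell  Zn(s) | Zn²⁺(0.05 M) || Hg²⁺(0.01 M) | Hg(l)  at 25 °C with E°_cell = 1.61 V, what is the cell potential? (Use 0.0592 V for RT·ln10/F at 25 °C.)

1.59 V

Balancing electrons gives n = 2; the reaction quotient is Q = [Zn²⁺]/[Hg²⁺] = 5.00.
At 25 °C, E = E° − (0.0592/n) log Q = 1.61 − (0.0592/2)(0.699) = 1.610 − 0.021 = 1.589 V.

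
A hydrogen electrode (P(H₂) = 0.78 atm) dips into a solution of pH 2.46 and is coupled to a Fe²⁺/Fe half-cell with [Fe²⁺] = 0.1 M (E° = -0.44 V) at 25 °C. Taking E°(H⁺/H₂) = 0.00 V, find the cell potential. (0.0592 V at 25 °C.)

The hydrogen couple is the cathode, so E°_cell = 0.44 V; n = 2.
[H⁺] = 10^(−2.46) = 0.0035 M, and Q = [Fe²⁺]·P(H₂) / [H⁺]^2 = 6490.
E = E° − (0.0592/2) log Q = 0.44 − (0.0592/2)(3.812) = 0.327 V.

0.33 V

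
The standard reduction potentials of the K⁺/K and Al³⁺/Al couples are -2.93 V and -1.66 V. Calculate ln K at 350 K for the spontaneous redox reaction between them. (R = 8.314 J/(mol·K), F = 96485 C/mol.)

E°_cell = -1.66 − (-2.93) = 1.27 V, with n = 3 electrons transferred.
At equilibrium E = 0, so the Nernst equation gives ln K = nFE°/RT = (3)(96485)(1.27)/((8.314)(350)) = 126.33.

ln K = 126.3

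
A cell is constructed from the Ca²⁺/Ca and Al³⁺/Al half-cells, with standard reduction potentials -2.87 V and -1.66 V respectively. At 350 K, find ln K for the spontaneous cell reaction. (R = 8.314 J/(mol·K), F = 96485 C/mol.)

ln K = 240.7

E°_cell = -1.66 − (-2.87) = 1.21 V, with n = 6 electrons transferred.
At equilibrium E = 0, so the Nernst equation gives ln K = nFE°/RT = (6)(96485)(1.21)/((8.314)(350)) = 240.72.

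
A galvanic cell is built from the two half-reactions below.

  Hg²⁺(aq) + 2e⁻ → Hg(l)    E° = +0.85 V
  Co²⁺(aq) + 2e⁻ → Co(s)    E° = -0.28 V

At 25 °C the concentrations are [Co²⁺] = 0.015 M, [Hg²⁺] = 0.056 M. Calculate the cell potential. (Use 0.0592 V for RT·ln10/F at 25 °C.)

The Hg²⁺/Hg couple has the higher reduction potential and acts as the cathode, so E°_cell = +0.85 − (-0.28) = 1.13 V.
Balancing electrons gives n = 2; the reaction quotient is Q = [Co²⁺]/[Hg²⁺] = 0.268.
At 25 °C, E = E° − (0.0592/n) log Q = 1.13 − (0.0592/2)(-0.572) = 1.130 + 0.017 = 1.147 V.

1.15 V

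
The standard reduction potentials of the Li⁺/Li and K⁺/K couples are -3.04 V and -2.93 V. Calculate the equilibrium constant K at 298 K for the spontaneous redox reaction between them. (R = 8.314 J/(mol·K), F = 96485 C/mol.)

E°_cell = -2.93 − (-3.04) = 0.11 V, with n = 1 electron transferred.
At equilibrium E = 0, so the Nernst equation gives ln K = nFE°/RT = (1)(96485)(0.11)/((8.314)(298)) = 4.28.
K = e^4.28 = 73.

73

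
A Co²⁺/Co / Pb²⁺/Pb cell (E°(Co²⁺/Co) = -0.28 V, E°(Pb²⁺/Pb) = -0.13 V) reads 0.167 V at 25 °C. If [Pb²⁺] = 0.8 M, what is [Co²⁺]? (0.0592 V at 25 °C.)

From the Nernst equation, log Q = n(E° − E)/0.0592 = 2(0.15 − 0.167)/0.0592 = -0.574, so Q = 0.266.
With Q = [Co²⁺]/[Pb²⁺] and the known concentrations, [Co²⁺] in the numerator gives [Co²⁺] = 0.21 M.

0.21 M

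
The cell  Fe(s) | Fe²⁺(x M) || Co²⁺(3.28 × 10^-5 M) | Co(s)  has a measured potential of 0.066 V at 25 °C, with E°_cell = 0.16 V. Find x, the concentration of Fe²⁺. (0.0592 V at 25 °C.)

From the Nernst equation, log Q = n(E° − E)/0.0592 = 2(0.16 − 0.066)/0.0592 = 3.176, so Q = 1500.
With Q = [Fe²⁺]/[Co²⁺] and the known concentrations, [Fe²⁺] in the numerator gives [Fe²⁺] = 0.049 M.

0.049 M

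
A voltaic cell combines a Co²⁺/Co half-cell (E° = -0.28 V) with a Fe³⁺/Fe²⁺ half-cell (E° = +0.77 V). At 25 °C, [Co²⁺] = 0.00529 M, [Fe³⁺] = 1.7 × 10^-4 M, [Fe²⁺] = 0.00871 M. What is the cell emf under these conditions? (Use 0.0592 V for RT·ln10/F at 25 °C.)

The Fe³⁺/Fe²⁺ couple has the higher reduction potential and acts as the cathode, so E°_cell = +0.77 − (-0.28) = 1.05 V.
Balancing electrons gives n = 2; the reaction quotient is Q = [Co²⁺]·[Fe²⁺]^2/[Fe³⁺]^2 = 13.9.
At 25 °C, E = E° − (0.0592/n) log Q = 1.05 − (0.0592/2)(1.143) = 1.050 − 0.034 = 1.016 V.

1.02 V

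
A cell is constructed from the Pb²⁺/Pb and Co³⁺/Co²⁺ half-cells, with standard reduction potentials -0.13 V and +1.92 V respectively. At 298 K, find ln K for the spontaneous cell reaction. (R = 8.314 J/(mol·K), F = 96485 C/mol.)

E°_cell = +1.92 − (-0.13) = 2.05 V, with n = 2 electrons transferred.
At equilibrium E = 0, so the Nernst equation gives ln K = nFE°/RT = (2)(96485)(2.05)/((8.314)(298)) = 159.67.

ln K = 159.7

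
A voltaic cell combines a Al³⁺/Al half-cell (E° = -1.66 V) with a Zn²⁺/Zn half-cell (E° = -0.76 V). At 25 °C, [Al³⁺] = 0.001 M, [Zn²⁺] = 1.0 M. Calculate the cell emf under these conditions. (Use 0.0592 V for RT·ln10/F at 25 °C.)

0.959 V

The Zn²⁺/Zn couple has the higher reduction potential and acts as the cathode, so E°_cell = -0.76 − (-1.66) = 0.90 V.
Balancing electrons gives n = 6; the reaction quotient is Q = [Al³⁺]^2/[Zn²⁺]^3 = 1 × 10^-6.
At 25 °C, E = E° − (0.0592/n) log Q = 0.90 − (0.0592/6)(-6.000) = 0.900 + 0.059 = 0.959 V.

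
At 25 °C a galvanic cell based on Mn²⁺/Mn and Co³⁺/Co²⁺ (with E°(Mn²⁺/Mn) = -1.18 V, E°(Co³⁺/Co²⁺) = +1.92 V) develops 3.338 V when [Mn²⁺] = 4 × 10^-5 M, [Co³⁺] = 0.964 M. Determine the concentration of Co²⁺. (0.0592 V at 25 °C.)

0.015 M

From the Nernst equation, log Q = n(E° − E)/0.0592 = 2(3.10 − 3.338)/0.0592 = -8.041, so Q = 9.11 × 10^-9.
With Q = [Mn²⁺]·[Co²⁺]^2/[Co³⁺]^2 and the known concentrations, [Co²⁺]^2 in the numerator gives [Co²⁺] = 0.015 M.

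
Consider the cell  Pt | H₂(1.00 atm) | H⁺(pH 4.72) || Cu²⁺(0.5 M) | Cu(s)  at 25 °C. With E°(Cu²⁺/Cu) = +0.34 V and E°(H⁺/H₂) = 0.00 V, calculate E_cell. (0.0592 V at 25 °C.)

The Cu²⁺/Cu couple is the cathode, so E°_cell = 0.34 V; n = 2.
[H⁺] = 10^(−4.72) = 1.9 × 10^-5 M, and Q = [H⁺]^2 / ([Cu²⁺]·P(H₂)) = 7.26 × 10^-10.
E = E° − (0.0592/2) log Q = 0.34 − (0.0592/2)(-9.139) = 0.611 V.

0.61 V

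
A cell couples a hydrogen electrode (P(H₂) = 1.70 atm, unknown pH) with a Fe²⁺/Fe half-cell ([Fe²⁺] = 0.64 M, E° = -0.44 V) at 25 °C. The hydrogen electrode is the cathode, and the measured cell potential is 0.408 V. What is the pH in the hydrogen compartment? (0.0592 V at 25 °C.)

E°_cell = 0.44 V and n = 2.
log Q = n(E° − E)/0.0592 = 2×(0.44 − 0.408)/0.0592 = 1.081.
With Q = [Fe²⁺]·P(H₂) / [H⁺]^2, solving for [H⁺] gives log[H⁺] = -0.522, so pH = 0.52.

pH = 0.52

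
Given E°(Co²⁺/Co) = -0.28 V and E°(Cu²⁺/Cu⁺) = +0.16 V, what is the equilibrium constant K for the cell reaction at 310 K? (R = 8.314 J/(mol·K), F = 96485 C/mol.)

2 × 10^14

E°_cell = +0.16 − (-0.28) = 0.44 V, with n = 2 electrons transferred.
At equilibrium E = 0, so the Nernst equation gives ln K = nFE°/RT = (2)(96485)(0.44)/((8.314)(310)) = 32.94.
K = e^32.94 = 2 × 10^14.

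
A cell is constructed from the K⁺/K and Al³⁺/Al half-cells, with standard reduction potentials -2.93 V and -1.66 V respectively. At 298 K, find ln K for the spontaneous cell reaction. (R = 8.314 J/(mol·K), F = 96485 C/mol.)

E°_cell = -1.66 − (-2.93) = 1.27 V, with n = 3 electrons transferred.
At equilibrium E = 0, so the Nernst equation gives ln K = nFE°/RT = (3)(96485)(1.27)/((8.314)(298)) = 148.37.

ln K = 148.4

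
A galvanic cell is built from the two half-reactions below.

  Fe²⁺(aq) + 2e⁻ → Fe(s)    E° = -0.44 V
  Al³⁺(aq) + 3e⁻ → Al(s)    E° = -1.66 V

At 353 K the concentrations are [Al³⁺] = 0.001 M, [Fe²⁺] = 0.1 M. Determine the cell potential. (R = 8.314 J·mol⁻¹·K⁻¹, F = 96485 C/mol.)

1.26 V

The Fe²⁺/Fe couple has the higher reduction potential and acts as the cathode, so E°_cell = -0.44 − (-1.66) = 1.22 V.
Balancing electrons gives n = 6; the reaction quotient is Q = [Al³⁺]^2/[Fe²⁺]^3 = 0.00100.
E = E° − (RT/nF) ln Q = 1.22 − (8.314×353)/(6×96485) × (-6.908) = 1.220 + 0.035 = 1.255 V.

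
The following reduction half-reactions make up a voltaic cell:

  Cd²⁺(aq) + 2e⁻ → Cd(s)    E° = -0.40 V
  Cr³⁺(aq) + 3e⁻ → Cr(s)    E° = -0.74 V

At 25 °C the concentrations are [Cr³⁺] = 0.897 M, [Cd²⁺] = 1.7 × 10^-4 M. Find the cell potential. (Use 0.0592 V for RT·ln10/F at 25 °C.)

The Cd²⁺/Cd couple has the higher reduction potential and acts as the cathode, so E°_cell = -0.40 − (-0.74) = 0.34 V.
Balancing electrons gives n = 6; the reaction quotient is Q = [Cr³⁺]^2/[Cd²⁺]^3 = 1.64 × 10^11.
At 25 °C, E = E° − (0.0592/n) log Q = 0.34 − (0.0592/6)(11.214) = 0.340 − 0.111 = 0.229 V.

0.229 V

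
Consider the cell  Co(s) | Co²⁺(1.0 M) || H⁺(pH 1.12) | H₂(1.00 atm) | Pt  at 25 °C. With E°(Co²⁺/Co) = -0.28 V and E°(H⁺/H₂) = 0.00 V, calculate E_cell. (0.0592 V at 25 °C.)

The hydrogen couple is the cathode, so E°_cell = 0.28 V; n = 2.
[H⁺] = 10^(−1.12) = 0.076 M, and Q = [Co²⁺]·P(H₂) / [H⁺]^2 = 174.
E = E° − (0.0592/2) log Q = 0.28 − (0.0592/2)(2.240) = 0.214 V.

0.21 V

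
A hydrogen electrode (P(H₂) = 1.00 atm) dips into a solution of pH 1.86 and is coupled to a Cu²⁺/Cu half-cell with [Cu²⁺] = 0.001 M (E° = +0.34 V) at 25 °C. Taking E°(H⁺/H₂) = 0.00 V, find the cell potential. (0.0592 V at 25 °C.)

0.36 V

The Cu²⁺/Cu couple is the cathode, so E°_cell = 0.34 V; n = 2.
[H⁺] = 10^(−1.86) = 0.014 M, and Q = [H⁺]^2 / ([Cu²⁺]·P(H₂)) = 0.191.
E = E° − (0.0592/2) log Q = 0.34 − (0.0592/2)(-0.720) = 0.361 V.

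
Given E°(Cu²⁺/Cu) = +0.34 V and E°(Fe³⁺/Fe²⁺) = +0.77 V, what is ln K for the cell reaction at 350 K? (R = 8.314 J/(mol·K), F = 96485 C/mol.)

E°_cell = +0.77 − (+0.34) = 0.43 V, with n = 2 electrons transferred.
At equilibrium E = 0, so the Nernst equation gives ln K = nFE°/RT = (2)(96485)(0.43)/((8.314)(350)) = 28.52.

ln K = 28.5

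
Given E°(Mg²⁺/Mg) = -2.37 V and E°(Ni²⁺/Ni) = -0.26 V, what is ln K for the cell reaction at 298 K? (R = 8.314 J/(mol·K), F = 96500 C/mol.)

ln K = 164.4

E°_cell = -0.26 − (-2.37) = 2.11 V, with n = 2 electrons transferred.
At equilibrium E = 0, so the Nernst equation gives ln K = nFE°/RT = (2)(96500)(2.11)/((8.314)(298)) = 164.37.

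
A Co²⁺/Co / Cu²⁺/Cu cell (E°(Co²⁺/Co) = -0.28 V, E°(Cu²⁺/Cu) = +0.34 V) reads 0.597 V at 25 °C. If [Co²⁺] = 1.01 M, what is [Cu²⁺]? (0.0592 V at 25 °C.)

From the Nernst equation, log Q = n(E° − E)/0.0592 = 2(0.62 − 0.597)/0.0592 = 0.777, so Q = 5.98.
With Q = [Co²⁺]/[Cu²⁺] and the known concentrations, [Cu²⁺] in the denominator gives [Cu²⁺] = 0.17 M.

0.17 M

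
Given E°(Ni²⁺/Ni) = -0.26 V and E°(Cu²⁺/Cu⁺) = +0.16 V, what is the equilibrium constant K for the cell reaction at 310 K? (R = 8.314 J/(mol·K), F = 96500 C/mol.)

E°_cell = +0.16 − (-0.26) = 0.42 V, with n = 2 electrons transferred.
At equilibrium E = 0, so the Nernst equation gives ln K = nFE°/RT = (2)(96500)(0.42)/((8.314)(310)) = 31.45.
K = e^31.45 = 4.6 × 10^13.

4.6 × 10^13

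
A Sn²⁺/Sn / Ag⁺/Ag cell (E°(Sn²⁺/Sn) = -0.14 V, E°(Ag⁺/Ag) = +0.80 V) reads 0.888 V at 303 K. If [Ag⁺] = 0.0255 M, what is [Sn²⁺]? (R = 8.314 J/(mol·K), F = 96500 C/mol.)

0.035 M

From the Nernst equation, ln Q = nF(E° − E)/RT = 2×96500×(0.94 − 0.888)/(8.314×303) = 3.984, so Q = 53.7.
With Q = [Sn²⁺]/[Ag⁺]^2 and the known concentrations, [Sn²⁺] in the numerator gives [Sn²⁺] = 0.035 M.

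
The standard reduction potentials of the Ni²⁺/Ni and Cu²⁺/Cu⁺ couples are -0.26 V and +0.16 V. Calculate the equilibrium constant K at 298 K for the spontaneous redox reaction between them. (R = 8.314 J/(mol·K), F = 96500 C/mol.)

E°_cell = +0.16 − (-0.26) = 0.42 V, with n = 2 electrons transferred.
At equilibrium E = 0, so the Nernst equation gives ln K = nFE°/RT = (2)(96500)(0.42)/((8.314)(298)) = 32.72.
K = e^32.72 = 1.6 × 10^14.

1.6 × 10^14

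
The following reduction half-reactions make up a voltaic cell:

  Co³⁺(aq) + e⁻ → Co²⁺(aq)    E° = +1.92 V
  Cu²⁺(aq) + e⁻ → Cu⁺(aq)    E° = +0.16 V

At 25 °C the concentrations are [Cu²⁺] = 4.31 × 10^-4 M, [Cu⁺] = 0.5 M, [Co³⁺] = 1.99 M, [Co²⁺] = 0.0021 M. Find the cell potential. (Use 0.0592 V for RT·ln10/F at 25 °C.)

The Co³⁺/Co²⁺ couple has the higher reduction potential and acts as the cathode, so E°_cell = +1.92 − (+0.16) = 1.76 V.
Balancing electrons gives n = 1; the reaction quotient is Q = [Cu²⁺]·[Co²⁺]/([Cu⁺]·[Co³⁺]) = 9.1 × 10^-7.
At 25 °C, E = E° − (0.0592/n) log Q = 1.76 − (0.0592/1)(-6.041) = 1.760 + 0.358 = 2.118 V.

2.12 V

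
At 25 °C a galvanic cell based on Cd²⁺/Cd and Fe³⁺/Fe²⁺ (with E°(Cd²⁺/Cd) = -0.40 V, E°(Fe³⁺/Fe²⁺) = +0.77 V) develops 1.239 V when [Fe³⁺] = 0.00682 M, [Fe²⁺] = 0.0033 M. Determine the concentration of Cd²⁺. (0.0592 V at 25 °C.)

0.02 M

From the Nernst equation, log Q = n(E° − E)/0.0592 = 2(1.17 − 1.239)/0.0592 = -2.331, so Q = 0.00467.
With Q = [Cd²⁺]·[Fe²⁺]^2/[Fe³⁺]^2 and the known concentrations, [Cd²⁺] in the numerator gives [Cd²⁺] = 0.02 M.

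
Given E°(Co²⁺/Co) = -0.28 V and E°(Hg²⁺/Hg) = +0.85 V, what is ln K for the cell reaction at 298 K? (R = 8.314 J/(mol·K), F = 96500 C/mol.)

E°_cell = +0.85 − (-0.28) = 1.13 V, with n = 2 electrons transferred.
At equilibrium E = 0, so the Nernst equation gives ln K = nFE°/RT = (2)(96500)(1.13)/((8.314)(298)) = 88.03.

ln K = 88.0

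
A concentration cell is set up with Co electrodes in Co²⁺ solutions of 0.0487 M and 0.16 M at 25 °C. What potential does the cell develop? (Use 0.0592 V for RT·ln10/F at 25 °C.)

0.015 V

Both half-cells are Co²⁺/Co, so E°_cell = 0. The concentrated side is the cathode; the cell reaction moves Co²⁺ from high to low concentration with n = 2.
Q = [Co²⁺]_dilute/[Co²⁺]_conc = 0.0487/0.16 = 0.304.
E = 0 − (0.0592/2) log Q = −(0.0592/2)(-0.517) = 0.0153 V.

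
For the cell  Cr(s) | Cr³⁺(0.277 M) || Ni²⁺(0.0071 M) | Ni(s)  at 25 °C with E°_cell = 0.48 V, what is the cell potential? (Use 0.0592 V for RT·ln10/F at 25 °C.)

0.427 V

Balancing electrons gives n = 6; the reaction quotient is Q = [Cr³⁺]^2/[Ni²⁺]^3 = 2.14 × 10^5.
At 25 °C, E = E° − (0.0592/n) log Q = 0.48 − (0.0592/6)(5.331) = 0.480 − 0.053 = 0.427 V.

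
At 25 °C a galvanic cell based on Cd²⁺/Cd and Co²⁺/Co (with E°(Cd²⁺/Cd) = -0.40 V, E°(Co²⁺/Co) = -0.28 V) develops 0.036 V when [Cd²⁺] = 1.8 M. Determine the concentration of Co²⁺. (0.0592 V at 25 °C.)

From the Nernst equation, log Q = n(E° − E)/0.0592 = 2(0.12 − 0.036)/0.0592 = 2.838, so Q = 688.
With Q = [Cd²⁺]/[Co²⁺] and the known concentrations, [Co²⁺] in the denominator gives [Co²⁺] = 0.0026 M.

0.0026 M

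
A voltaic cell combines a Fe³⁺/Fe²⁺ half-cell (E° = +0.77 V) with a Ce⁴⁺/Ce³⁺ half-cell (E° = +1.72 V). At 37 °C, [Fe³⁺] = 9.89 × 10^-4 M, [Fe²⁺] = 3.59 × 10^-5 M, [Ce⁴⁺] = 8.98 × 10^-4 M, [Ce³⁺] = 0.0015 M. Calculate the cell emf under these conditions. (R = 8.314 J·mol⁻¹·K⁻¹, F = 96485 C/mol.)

0.848 V

The Ce⁴⁺/Ce³⁺ couple has the higher reduction potential and acts as the cathode, so E°_cell = +1.72 − (+0.77) = 0.95 V.
Balancing electrons gives n = 1; the reaction quotient is Q = [Fe³⁺]·[Ce³⁺]/([Fe²⁺]·[Ce⁴⁺]) = 46.0.
E = E° − (RT/nF) ln Q = 0.95 − (8.314×310)/(1×96485) × (3.829) = 0.950 − 0.102 = 0.848 V.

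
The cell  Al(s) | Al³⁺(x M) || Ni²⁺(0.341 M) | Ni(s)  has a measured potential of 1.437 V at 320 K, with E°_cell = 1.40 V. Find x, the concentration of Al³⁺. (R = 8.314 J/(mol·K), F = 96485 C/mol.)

0.0036 M

From the Nernst equation, ln Q = nF(E° − E)/RT = 6×96485×(1.40 − 1.437)/(8.314×320) = -8.051, so Q = 3.19 × 10^-4.
With Q = [Al³⁺]^2/[Ni²⁺]^3 and the known concentrations, [Al³⁺]^2 in the numerator gives [Al³⁺] = 0.0036 M.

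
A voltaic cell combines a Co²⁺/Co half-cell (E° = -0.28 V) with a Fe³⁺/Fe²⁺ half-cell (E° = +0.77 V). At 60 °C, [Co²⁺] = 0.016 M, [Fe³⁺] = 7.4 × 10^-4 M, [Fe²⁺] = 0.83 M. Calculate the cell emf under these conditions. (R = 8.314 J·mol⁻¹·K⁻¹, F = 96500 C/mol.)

The Fe³⁺/Fe²⁺ couple has the higher reduction potential and acts as the cathode, so E°_cell = +0.77 − (-0.28) = 1.05 V.
Balancing electrons gives n = 2; the reaction quotient is Q = [Co²⁺]·[Fe²⁺]^2/[Fe³⁺]^2 = 2.01 × 10^4.
E = E° − (RT/nF) ln Q = 1.05 − (8.314×333)/(2×96500) × (9.910) = 1.050 − 0.142 = 0.908 V.

0.908 V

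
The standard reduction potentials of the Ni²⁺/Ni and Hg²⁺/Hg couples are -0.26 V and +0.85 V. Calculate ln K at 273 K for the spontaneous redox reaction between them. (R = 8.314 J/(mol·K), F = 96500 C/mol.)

ln K = 94.4

E°_cell = +0.85 − (-0.26) = 1.11 V, with n = 2 electrons transferred.
At equilibrium E = 0, so the Nernst equation gives ln K = nFE°/RT = (2)(96500)(1.11)/((8.314)(273)) = 94.39.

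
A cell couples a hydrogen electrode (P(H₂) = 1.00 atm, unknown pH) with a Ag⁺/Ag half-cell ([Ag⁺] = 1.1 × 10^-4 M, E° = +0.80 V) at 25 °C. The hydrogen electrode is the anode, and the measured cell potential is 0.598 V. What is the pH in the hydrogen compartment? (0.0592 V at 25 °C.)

E°_cell = 0.80 V and n = 2.
log Q = n(E° − E)/0.0592 = 2×(0.80 − 0.598)/0.0592 = 6.824.
With Q = [H⁺]^2 / ([Ag⁺]^2·P(H₂)), solving for [H⁺] gives log[H⁺] = -0.546, so pH = 0.55.

pH = 0.55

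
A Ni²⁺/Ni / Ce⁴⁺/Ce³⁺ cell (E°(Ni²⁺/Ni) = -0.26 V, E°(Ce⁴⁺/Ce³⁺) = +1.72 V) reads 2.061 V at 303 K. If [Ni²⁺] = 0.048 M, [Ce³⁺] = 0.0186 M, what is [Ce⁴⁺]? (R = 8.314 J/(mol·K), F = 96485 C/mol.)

0.091 M

From the Nernst equation, ln Q = nF(E° − E)/RT = 2×96485×(1.98 − 2.061)/(8.314×303) = -6.205, so Q = 0.00202.
With Q = [Ni²⁺]·[Ce³⁺]^2/[Ce⁴⁺]^2 and the known concentrations, [Ce⁴⁺]^2 in the denominator gives [Ce⁴⁺] = 0.091 M.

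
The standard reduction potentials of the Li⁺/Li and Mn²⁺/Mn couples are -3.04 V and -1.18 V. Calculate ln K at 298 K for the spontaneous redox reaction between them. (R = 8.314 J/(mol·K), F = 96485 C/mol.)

E°_cell = -1.18 − (-3.04) = 1.86 V, with n = 2 electrons transferred.
At equilibrium E = 0, so the Nernst equation gives ln K = nFE°/RT = (2)(96485)(1.86)/((8.314)(298)) = 144.87.

ln K = 144.9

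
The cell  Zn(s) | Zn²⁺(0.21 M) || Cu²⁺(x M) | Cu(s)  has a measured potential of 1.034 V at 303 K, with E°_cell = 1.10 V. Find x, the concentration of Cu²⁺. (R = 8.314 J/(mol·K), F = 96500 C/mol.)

0.0013 M

From the Nernst equation, ln Q = nF(E° − E)/RT = 2×96500×(1.10 − 1.034)/(8.314×303) = 5.056, so Q = 157.
With Q = [Zn²⁺]/[Cu²⁺] and the known concentrations, [Cu²⁺] in the denominator gives [Cu²⁺] = 0.0013 M.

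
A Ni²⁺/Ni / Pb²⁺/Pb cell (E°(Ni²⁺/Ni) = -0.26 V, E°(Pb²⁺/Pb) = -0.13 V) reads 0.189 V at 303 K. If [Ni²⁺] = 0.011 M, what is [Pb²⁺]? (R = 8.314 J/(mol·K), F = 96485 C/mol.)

From the Nernst equation, ln Q = nF(E° − E)/RT = 2×96485×(0.13 − 0.189)/(8.314×303) = -4.519, so Q = 0.0109.
With Q = [Ni²⁺]/[Pb²⁺] and the known concentrations, [Pb²⁺] in the denominator gives [Pb²⁺] = 1.0 M.

1.0 M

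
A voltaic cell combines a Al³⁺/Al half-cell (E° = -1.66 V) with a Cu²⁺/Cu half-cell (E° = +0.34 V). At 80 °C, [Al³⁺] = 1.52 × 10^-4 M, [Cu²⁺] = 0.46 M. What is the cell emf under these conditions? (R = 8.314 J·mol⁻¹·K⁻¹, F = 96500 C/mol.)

2.08 V

The Cu²⁺/Cu couple has the higher reduction potential and acts as the cathode, so E°_cell = +0.34 − (-1.66) = 2.00 V.
Balancing electrons gives n = 6; the reaction quotient is Q = [Al³⁺]^2/[Cu²⁺]^3 = 2.37 × 10^-7.
E = E° − (RT/nF) ln Q = 2.00 − (8.314×353)/(6×96500) × (-15.254) = 2.000 + 0.077 = 2.077 V.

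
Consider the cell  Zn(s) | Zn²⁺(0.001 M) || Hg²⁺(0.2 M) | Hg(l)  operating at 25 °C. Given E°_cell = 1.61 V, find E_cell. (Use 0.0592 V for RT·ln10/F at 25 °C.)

Balancing electrons gives n = 2; the reaction quotient is Q = [Zn²⁺]/[Hg²⁺] = 0.00500.
At 25 °C, E = E° − (0.0592/n) log Q = 1.61 − (0.0592/2)(-2.301) = 1.610 + 0.068 = 1.678 V.

1.68 V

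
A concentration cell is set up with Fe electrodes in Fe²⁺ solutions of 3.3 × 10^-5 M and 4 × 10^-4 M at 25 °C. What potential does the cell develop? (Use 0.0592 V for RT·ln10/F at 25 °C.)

Both half-cells are Fe²⁺/Fe, so E°_cell = 0. The concentrated side is the cathode; the cell reaction moves Fe²⁺ from high to low concentration with n = 2.
Q = [Fe²⁺]_dilute/[Fe²⁺]_conc = 3.3 × 10^-5/4 × 10^-4 = 0.0825.
E = 0 − (0.0592/2) log Q = −(0.0592/2)(-1.084) = 0.0321 V.

0.032 V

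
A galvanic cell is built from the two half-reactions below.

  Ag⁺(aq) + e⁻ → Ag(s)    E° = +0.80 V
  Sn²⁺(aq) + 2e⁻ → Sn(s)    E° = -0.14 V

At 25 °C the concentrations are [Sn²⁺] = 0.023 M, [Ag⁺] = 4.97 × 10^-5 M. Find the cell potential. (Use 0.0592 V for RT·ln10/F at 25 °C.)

0.734 V

The Ag⁺/Ag couple has the higher reduction potential and acts as the cathode, so E°_cell = +0.80 − (-0.14) = 0.94 V.
Balancing electrons gives n = 2; the reaction quotient is Q = [Sn²⁺]/[Ag⁺]^2 = 9.31 × 10^6.
At 25 °C, E = E° − (0.0592/n) log Q = 0.94 − (0.0592/2)(6.969) = 0.940 − 0.206 = 0.734 V.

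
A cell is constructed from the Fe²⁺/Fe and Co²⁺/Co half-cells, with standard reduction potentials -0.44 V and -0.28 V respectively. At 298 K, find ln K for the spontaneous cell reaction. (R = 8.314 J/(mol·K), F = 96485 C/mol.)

ln K = 12.5

E°_cell = -0.28 − (-0.44) = 0.16 V, with n = 2 electrons transferred.
At equilibrium E = 0, so the Nernst equation gives ln K = nFE°/RT = (2)(96485)(0.16)/((8.314)(298)) = 12.46.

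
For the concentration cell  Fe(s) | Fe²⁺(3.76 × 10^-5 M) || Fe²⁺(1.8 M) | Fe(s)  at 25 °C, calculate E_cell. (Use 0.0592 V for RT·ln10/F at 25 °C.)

Both half-cells are Fe²⁺/Fe, so E°_cell = 0. The concentrated side is the cathode; the cell reaction moves Fe²⁺ from high to low concentration with n = 2.
Q = [Fe²⁺]_dilute/[Fe²⁺]_conc = 3.76 × 10^-5/1.8 = 2.09 × 10^-5.
E = 0 − (0.0592/2) log Q = −(0.0592/2)(-4.680) = 0.1385 V.

0.14 V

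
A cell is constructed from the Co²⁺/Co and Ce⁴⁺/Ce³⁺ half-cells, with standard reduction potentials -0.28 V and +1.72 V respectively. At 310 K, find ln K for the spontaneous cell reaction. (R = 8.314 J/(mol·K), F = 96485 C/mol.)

ln K = 149.7

E°_cell = +1.72 − (-0.28) = 2.00 V, with n = 2 electrons transferred.
At equilibrium E = 0, so the Nernst equation gives ln K = nFE°/RT = (2)(96485)(2.00)/((8.314)(310)) = 149.74.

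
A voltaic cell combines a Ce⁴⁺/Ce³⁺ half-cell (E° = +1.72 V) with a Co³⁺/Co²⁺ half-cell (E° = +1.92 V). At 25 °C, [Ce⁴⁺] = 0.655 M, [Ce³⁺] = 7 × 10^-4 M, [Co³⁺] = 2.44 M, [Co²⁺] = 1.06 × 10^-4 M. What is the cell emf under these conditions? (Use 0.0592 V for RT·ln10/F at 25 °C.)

0.282 V

The Co³⁺/Co²⁺ couple has the higher reduction potential and acts as the cathode, so E°_cell = +1.92 − (+1.72) = 0.20 V.
Balancing electrons gives n = 1; the reaction quotient is Q = [Ce⁴⁺]·[Co²⁺]/([Ce³⁺]·[Co³⁺]) = 0.0406.
At 25 °C, E = E° − (0.0592/n) log Q = 0.20 − (0.0592/1)(-1.391) = 0.200 + 0.082 = 0.282 V.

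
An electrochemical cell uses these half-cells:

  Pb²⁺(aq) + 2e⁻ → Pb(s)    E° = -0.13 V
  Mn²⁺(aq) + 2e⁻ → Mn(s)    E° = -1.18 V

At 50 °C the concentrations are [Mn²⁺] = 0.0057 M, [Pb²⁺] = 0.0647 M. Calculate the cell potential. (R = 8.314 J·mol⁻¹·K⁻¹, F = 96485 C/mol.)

The Pb²⁺/Pb couple has the higher reduction potential and acts as the cathode, so E°_cell = -0.13 − (-1.18) = 1.05 V.
Balancing electrons gives n = 2; the reaction quotient is Q = [Mn²⁺]/[Pb²⁺] = 0.0881.
E = E° − (RT/nF) ln Q = 1.05 − (8.314×323)/(2×96485) × (-2.429) = 1.050 + 0.034 = 1.084 V.

1.08 V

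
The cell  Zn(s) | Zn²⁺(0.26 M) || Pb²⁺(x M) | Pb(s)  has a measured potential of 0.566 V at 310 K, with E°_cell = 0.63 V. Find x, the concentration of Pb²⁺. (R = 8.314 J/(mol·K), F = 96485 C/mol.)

From the Nernst equation, ln Q = nF(E° − E)/RT = 2×96485×(0.63 − 0.566)/(8.314×310) = 4.792, so Q = 121.
With Q = [Zn²⁺]/[Pb²⁺] and the known concentrations, [Pb²⁺] in the denominator gives [Pb²⁺] = 0.0022 M.

0.0022 M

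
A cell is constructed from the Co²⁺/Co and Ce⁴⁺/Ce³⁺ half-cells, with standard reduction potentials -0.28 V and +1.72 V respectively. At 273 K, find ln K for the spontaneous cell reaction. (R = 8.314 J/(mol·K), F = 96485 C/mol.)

E°_cell = +1.72 − (-0.28) = 2.00 V, with n = 2 electrons transferred.
At equilibrium E = 0, so the Nernst equation gives ln K = nFE°/RT = (2)(96485)(2.00)/((8.314)(273)) = 170.04.

ln K = 170.0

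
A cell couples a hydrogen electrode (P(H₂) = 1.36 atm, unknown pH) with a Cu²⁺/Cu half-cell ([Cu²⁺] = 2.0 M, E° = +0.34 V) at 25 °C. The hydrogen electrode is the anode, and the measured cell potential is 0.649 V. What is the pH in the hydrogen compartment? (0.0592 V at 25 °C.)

pH = 5.00

E°_cell = 0.34 V and n = 2.
log Q = n(E° − E)/0.0592 = 2×(0.34 − 0.649)/0.0592 = -10.439.
With Q = [H⁺]^2 / ([Cu²⁺]·P(H₂)), solving for [H⁺] gives log[H⁺] = -5.002, so pH = 5.00.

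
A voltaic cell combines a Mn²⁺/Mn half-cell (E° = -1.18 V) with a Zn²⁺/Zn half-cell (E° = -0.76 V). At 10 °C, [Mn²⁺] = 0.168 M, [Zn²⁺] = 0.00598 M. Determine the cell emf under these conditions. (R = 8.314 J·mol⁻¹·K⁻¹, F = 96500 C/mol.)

0.379 V

The Zn²⁺/Zn couple has the higher reduction potential and acts as the cathode, so E°_cell = -0.76 − (-1.18) = 0.42 V.
Balancing electrons gives n = 2; the reaction quotient is Q = [Mn²⁺]/[Zn²⁺] = 28.1.
E = E° − (RT/nF) ln Q = 0.42 − (8.314×283)/(2×96500) × (3.336) = 0.420 − 0.041 = 0.379 V.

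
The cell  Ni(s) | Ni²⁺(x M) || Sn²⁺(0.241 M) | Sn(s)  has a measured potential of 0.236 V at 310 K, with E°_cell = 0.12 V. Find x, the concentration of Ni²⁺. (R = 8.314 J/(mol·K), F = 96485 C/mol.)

From the Nernst equation, ln Q = nF(E° − E)/RT = 2×96485×(0.12 − 0.236)/(8.314×310) = -8.685, so Q = 1.69 × 10^-4.
With Q = [Ni²⁺]/[Sn²⁺] and the known concentrations, [Ni²⁺] in the numerator gives [Ni²⁺] = 4.1 × 10^-5 M.

4.1 × 10^-5 M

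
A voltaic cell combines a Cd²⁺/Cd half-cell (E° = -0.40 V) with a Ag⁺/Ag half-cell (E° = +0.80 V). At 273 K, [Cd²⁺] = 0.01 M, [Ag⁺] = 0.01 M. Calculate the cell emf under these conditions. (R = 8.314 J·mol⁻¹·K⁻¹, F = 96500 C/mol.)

The Ag⁺/Ag couple has the higher reduction potential and acts as the cathode, so E°_cell = +0.80 − (-0.40) = 1.20 V.
Balancing electrons gives n = 2; the reaction quotient is Q = [Cd²⁺]/[Ag⁺]^2 = 100.
E = E° − (RT/nF) ln Q = 1.20 − (8.314×273)/(2×96500) × (4.605) = 1.200 − 0.054 = 1.146 V.

1.15 V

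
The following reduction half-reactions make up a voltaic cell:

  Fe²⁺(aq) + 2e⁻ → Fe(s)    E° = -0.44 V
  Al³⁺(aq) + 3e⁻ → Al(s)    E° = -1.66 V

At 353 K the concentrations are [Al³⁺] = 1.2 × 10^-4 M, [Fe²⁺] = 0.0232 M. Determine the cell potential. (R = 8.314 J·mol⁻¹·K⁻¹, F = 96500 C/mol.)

The Fe²⁺/Fe couple has the higher reduction potential and acts as the cathode, so E°_cell = -0.44 − (-1.66) = 1.22 V.
Balancing electrons gives n = 6; the reaction quotient is Q = [Al³⁺]^2/[Fe²⁺]^3 = 0.00115.
E = E° − (RT/nF) ln Q = 1.22 − (8.314×353)/(6×96500) × (-6.765) = 1.220 + 0.034 = 1.254 V.

1.25 V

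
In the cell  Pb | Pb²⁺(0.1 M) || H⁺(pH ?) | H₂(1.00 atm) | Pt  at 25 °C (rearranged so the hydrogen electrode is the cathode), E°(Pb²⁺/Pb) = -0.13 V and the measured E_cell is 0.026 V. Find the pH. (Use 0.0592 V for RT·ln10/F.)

pH = 2.26

E°_cell = 0.13 V and n = 2.
log Q = n(E° − E)/0.0592 = 2×(0.13 − 0.026)/0.0592 = 3.514.
With Q = [Pb²⁺]·P(H₂) / [H⁺]^2, solving for [H⁺] gives log[H⁺] = -2.257, so pH = 2.26.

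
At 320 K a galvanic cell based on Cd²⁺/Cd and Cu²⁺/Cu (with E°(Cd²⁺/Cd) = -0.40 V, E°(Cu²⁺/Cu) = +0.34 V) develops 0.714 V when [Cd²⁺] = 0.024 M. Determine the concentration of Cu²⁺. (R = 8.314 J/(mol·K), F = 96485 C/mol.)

From the Nernst equation, ln Q = nF(E° − E)/RT = 2×96485×(0.74 − 0.714)/(8.314×320) = 1.886, so Q = 6.59.
With Q = [Cd²⁺]/[Cu²⁺] and the known concentrations, [Cu²⁺] in the denominator gives [Cu²⁺] = 0.0036 M.

0.0036 M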